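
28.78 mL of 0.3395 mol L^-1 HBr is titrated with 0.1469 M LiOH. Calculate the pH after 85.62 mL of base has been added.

n(acid) = 0.3395 x 0.02878 = 0.009771 mol; n(LiOH) added = 0.1469 x 0.08562 = 0.01258 mol.
Base is in excess by 0.01258 - 0.009771 = 0.002807 mol in a total volume of 0.1144 L.
[OH^-] = 0.002807/0.1144 = 0.02453 M, so pOH = 1.61 and pH = 14.00 - 1.61 = 12.39.

12.39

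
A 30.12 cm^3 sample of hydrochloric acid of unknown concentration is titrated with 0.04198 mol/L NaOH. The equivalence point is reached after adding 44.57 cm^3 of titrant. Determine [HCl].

0.0621 M

n(NaOH) delivered = 0.04198 x 0.04457 = 0.001871 mol.
For a 1:1 reaction, n(HCl) = 0.001871 mol.
[HCl] = 0.001871 mol / 0.03012 L = 0.0621 M.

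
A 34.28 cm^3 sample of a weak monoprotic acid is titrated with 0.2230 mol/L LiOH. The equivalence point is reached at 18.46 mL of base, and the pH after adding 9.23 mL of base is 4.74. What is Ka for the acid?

1.8 x 10^-5

9.23 mL is half of the equivalence volume, so this is the half-equivalence point where [HA] = [A^-].
At half-equivalence pH = pKa, so pKa = 4.74.
Ka = 10^(-4.74) = 1.8 x 10^-5.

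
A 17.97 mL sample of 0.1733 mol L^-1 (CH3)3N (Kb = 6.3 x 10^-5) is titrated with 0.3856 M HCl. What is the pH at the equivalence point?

5.36

n((CH3)3N) = 0.1733 x 0.01797 = 0.003114 mol; V(HCl) at equivalence = 0.003114/0.3856 = 0.008076 L.
At equivalence the base is fully converted to (CH3)3NH+; total volume = 0.02605 L, so [(CH3)3NH+] = 0.003114/0.02605 = 0.1196 M.
Ka((CH3)3NH+) = Kw/Kb = 1.0e-14 / 6.3 x 10^-5 = 1.59e-10.
[H^+] = sqrt(Ka x [(CH3)3NH+]) = sqrt(1.59e-10 x 0.1196) = 4.36e-6 M.
pH = -log(4.36e-6) = 5.36.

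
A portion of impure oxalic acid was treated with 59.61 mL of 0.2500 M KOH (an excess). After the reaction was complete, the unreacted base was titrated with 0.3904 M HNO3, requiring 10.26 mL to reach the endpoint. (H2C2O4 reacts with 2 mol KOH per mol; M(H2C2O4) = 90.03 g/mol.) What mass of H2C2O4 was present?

Total n(KOH) added = 0.2500 x 0.05961 = 0.01490 mol.
n(HNO3) used = 0.3904 x 0.01026 = 0.004006 mol, which equals the excess n(KOH).
So n(KOH) consumed by the sample = 0.01490 - 0.004006 = 0.01090 mol.
n(H2C2O4) = 0.01090 / 2 = 0.005448 mol.
mass = 0.005448 mol x 90.03 g/mol = 0.491 g.

0.491 g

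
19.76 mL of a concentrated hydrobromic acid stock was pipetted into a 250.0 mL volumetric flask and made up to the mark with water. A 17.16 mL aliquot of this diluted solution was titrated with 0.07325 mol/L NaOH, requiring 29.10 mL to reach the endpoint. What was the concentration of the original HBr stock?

1.57 M

n(NaOH) = 0.07325 x 0.02910 = 0.002132 mol.
n(HBr) in the aliquot = 0.002132 mol.
[diluted HBr] = 0.002132 / 0.01716 = 0.1242 M.
Dilution factor = 250.0/19.76 = 12.65, so [stock] = 0.1242 x 12.65 = 1.57 M.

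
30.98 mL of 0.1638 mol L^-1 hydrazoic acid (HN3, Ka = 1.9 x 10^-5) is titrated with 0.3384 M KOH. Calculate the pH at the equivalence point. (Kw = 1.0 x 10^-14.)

n(HN3) = 0.1638 x 0.03098 = 0.005075 mol; V(KOH) at equivalence = 0.005075/0.3384 = 0.01500 L.
At equivalence all the acid is converted to N3-; total volume = 0.03098 + 0.01500 = 0.04598 L, so [N3-] = 0.005075/0.04598 = 0.1104 M.
Kb = Kw/Ka = 1.0e-14 / 1.9 x 10^-5 = 5.26e-10.
[OH^-] = sqrt(Kb x [N3-]) = sqrt(5.26e-10 x 0.1104) = 7.62e-6 M.
pOH = 5.12, so pH = 14.00 - 5.12 = 8.88.

8.88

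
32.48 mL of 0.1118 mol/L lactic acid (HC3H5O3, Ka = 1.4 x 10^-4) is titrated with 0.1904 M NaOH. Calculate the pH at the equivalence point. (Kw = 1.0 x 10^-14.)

8.35

n(HC3H5O3) = 0.1118 x 0.03248 = 0.003631 mol; V(NaOH) at equivalence = 0.003631/0.1904 = 0.01907 L.
At equivalence all the acid is converted to C3H5O3-; total volume = 0.03248 + 0.01907 = 0.05155 L, so [C3H5O3-] = 0.003631/0.05155 = 0.07044 M.
Kb = Kw/Ka = 1.0e-14 / 1.4 x 10^-4 = 7.14e-11.
[OH^-] = sqrt(Kb x [C3H5O3-]) = sqrt(7.14e-11 x 0.07044) = 2.24e-6 M.
pOH = 5.65, so pH = 14.00 - 5.65 = 8.35.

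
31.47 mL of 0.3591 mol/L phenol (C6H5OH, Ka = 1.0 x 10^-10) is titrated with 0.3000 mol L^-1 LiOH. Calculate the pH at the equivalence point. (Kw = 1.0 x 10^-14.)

11.61

n(C6H5OH) = 0.3591 x 0.03147 = 0.01130 mol; V(LiOH) at equivalence = 0.01130/0.3000 = 0.03767 L.
At equivalence all the acid is converted to C6H5O-; total volume = 0.03147 + 0.03767 = 0.06914 L, so [C6H5O-] = 0.01130/0.06914 = 0.1635 M.
Kb = Kw/Ka = 1.0e-14 / 1.0 x 10^-10 = 0.000100.
[OH^-] = sqrt(Kb x [C6H5O-]) = sqrt(0.000100 x 0.1635) = 0.00404 M.
pOH = 2.39, so pH = 14.00 - 2.39 = 11.61.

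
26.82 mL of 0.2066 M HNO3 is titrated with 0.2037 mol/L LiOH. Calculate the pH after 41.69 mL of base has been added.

12.63

n(acid) = 0.2066 x 0.02682 = 0.005541 mol; n(LiOH) added = 0.2037 x 0.04169 = 0.008492 mol.
Base is in excess by 0.008492 - 0.005541 = 0.002951 mol in a total volume of 0.06851 L.
[OH^-] = 0.002951/0.06851 = 0.04308 M, so pOH = 1.37 and pH = 14.00 - 1.37 = 12.63.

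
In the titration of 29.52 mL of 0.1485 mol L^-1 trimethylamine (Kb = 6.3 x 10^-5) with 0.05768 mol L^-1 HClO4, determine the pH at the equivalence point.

n((CH3)3N) = 0.1485 x 0.02952 = 0.004384 mol; V(HClO4) at equivalence = 0.004384/0.05768 = 0.07600 L.
At equivalence the base is fully converted to (CH3)3NH+; total volume = 0.1055 L, so [(CH3)3NH+] = 0.004384/0.1055 = 0.04154 M.
Ka((CH3)3NH+) = Kw/Kb = 1.0e-14 / 6.3 x 10^-5 = 1.59e-10.
[H^+] = sqrt(Ka x [(CH3)3NH+]) = sqrt(1.59e-10 x 0.04154) = 2.57e-6 M.
pH = -log(2.57e-6) = 5.59.

5.59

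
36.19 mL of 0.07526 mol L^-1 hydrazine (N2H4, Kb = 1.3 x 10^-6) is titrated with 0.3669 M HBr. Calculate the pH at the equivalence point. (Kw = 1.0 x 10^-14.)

4.66

n(N2H4) = 0.07526 x 0.03619 = 0.002724 mol; V(HBr) at equivalence = 0.002724/0.3669 = 0.007423 L.
At equivalence the base is fully converted to N2H5+; total volume = 0.04361 L, so [N2H5+] = 0.002724/0.04361 = 0.06245 M.
Ka(N2H5+) = Kw/Kb = 1.0e-14 / 1.3 x 10^-6 = 7.69e-9.
[H^+] = sqrt(Ka x [N2H5+]) = sqrt(7.69e-9 x 0.06245) = 2.19e-5 M.
pH = -log(2.19e-5) = 4.66.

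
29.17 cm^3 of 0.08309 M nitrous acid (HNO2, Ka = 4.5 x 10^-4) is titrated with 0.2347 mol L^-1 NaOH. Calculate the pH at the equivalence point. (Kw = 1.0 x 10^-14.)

8.07

n(HNO2) = 0.08309 x 0.02917 = 0.002424 mol; V(NaOH) at equivalence = 0.002424/0.2347 = 0.01033 L.
At equivalence all the acid is converted to NO2-; total volume = 0.02917 + 0.01033 = 0.03950 L, so [NO2-] = 0.002424/0.03950 = 0.06137 M.
Kb = Kw/Ka = 1.0e-14 / 4.5 x 10^-4 = 2.22e-11.
[OH^-] = sqrt(Kb x [NO2-]) = sqrt(2.22e-11 x 0.06137) = 1.17e-6 M.
pOH = 5.93, so pH = 14.00 - 5.93 = 8.07.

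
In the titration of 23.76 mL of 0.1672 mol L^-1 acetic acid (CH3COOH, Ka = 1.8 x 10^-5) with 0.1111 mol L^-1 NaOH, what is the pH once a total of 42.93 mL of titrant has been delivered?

n(acid) = 0.1672 x 0.02376 = 0.003973 mol; n(NaOH) added = 0.1111 x 0.04293 = 0.004770 mol.
Base is in excess by 0.004770 - 0.003973 = 0.0007969 mol in a total volume of 0.06669 L.
[OH^-] = 0.0007969/0.06669 = 0.01195 M, so pOH = 1.92 and pH = 14.00 - 1.92 = 12.08.

12.08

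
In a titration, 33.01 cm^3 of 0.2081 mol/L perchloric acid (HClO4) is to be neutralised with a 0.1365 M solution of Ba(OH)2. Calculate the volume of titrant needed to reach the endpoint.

25.2 mL

n(HClO4) = 0.2081 mol/L x 0.03301 L = 0.006869 mol.
The neutralisation is 2 HClO4 : 1 Ba(OH)2, so n(Ba(OH)2) = 0.006869 x 1/2 = 0.003435 mol.
V(Ba(OH)2) = 0.003435 / 0.1365 = 0.02516 L = 25.2 mL.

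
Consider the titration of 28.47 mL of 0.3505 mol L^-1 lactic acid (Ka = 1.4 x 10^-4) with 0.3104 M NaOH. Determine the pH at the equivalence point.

n(HC3H5O3) = 0.3505 x 0.02847 = 0.009979 mol; V(NaOH) at equivalence = 0.009979/0.3104 = 0.03215 L.
At equivalence all the acid is converted to C3H5O3-; total volume = 0.02847 + 0.03215 = 0.06062 L, so [C3H5O3-] = 0.009979/0.06062 = 0.1646 M.
Kb = Kw/Ka = 1.0e-14 / 1.4 x 10^-4 = 7.14e-11.
[OH^-] = sqrt(Kb x [C3H5O3-]) = sqrt(7.14e-11 x 0.1646) = 3.43e-6 M.
pOH = 5.46, so pH = 14.00 - 5.46 = 8.54.

8.54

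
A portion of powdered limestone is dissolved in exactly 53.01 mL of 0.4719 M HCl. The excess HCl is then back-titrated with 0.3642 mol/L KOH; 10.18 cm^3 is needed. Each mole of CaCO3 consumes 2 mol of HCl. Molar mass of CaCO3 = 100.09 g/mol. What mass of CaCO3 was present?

Total n(HCl) added = 0.4719 x 0.05301 = 0.02502 mol.
n(KOH) used = 0.3642 x 0.01018 = 0.003708 mol, which equals the excess n(HCl).
So n(HCl) consumed by the sample = 0.02502 - 0.003708 = 0.02131 mol.
n(CaCO3) = 0.02131 / 2 = 0.01065 mol.
mass = 0.01065 mol x 100.09 g/mol = 1.07 g.

1.07 g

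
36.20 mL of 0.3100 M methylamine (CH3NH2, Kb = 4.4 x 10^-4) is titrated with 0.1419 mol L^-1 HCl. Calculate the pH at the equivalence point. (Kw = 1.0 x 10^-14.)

5.83

n(CH3NH2) = 0.3100 x 0.03620 = 0.01122 mol; V(HCl) at equivalence = 0.01122/0.1419 = 0.07908 L.
At equivalence the base is fully converted to CH3NH3+; total volume = 0.1153 L, so [CH3NH3+] = 0.01122/0.1153 = 0.09734 M.
Ka(CH3NH3+) = Kw/Kb = 1.0e-14 / 4.4 x 10^-4 = 2.27e-11.
[H^+] = sqrt(Ka x [CH3NH3+]) = sqrt(2.27e-11 x 0.09734) = 1.49e-6 M.
pH = -log(1.49e-6) = 5.83.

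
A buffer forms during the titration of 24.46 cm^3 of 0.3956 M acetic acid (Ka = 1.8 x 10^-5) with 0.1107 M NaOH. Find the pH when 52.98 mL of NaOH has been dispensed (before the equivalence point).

Initial n(CH3COOH) = 0.3956 x 0.02446 = 0.009676 mol.
n(NaOH) added = 0.1107 x 0.05298 = 0.005865 mol, converting that many moles of CH3COOH to CH3COO-.
Remaining n(CH3COOH) = 0.003811 mol; n(CH3COO-) = 0.005865 mol.
By Henderson-Hasselbalch, pH = pKa + log([A^-]/[HA]) = 4.74 + log(0.005865/0.003811) = 4.74 + (+0.19) = 4.93.

4.93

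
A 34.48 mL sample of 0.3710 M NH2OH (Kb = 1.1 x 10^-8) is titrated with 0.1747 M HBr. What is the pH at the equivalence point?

3.48

n(NH2OH) = 0.3710 x 0.03448 = 0.01279 mol; V(HBr) at equivalence = 0.01279/0.1747 = 0.07322 L.
At equivalence the base is fully converted to NH3OH+; total volume = 0.1077 L, so [NH3OH+] = 0.01279/0.1077 = 0.1188 M.
Ka(NH3OH+) = Kw/Kb = 1.0e-14 / 1.1 x 10^-8 = 9.09e-7.
[H^+] = sqrt(Ka x [NH3OH+]) = sqrt(9.09e-7 x 0.1188) = 0.000329 M.
pH = -log(0.000329) = 3.48.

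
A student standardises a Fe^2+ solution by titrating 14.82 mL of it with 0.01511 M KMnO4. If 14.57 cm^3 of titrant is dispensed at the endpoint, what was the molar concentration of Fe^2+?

0.0743 M

n(KMnO4) = 0.01511 x 0.01457 = 0.0002202 mol.
From the balanced equation, 1 mol KMnO4 reacts with 5 mol Fe^2+, so n(Fe^2+) = 0.0002202 x 5/1 = 0.001101 mol.
[Fe^2+] = 0.001101 / 0.01482 L = 0.0743 M.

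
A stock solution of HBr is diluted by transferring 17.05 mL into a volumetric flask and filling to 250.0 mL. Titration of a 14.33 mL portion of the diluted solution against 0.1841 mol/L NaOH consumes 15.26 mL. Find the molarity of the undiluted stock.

2.87 M

n(NaOH) = 0.1841 x 0.01526 = 0.002809 mol.
n(HBr) in the aliquot = 0.002809 mol.
[diluted HBr] = 0.002809 / 0.01433 = 0.1960 M.
Dilution factor = 250.0/17.05 = 14.66, so [stock] = 0.1960 x 14.66 = 2.87 M.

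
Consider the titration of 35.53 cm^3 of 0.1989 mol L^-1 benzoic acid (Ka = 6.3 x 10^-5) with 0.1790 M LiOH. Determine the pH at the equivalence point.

8.59

n(C6H5COOH) = 0.1989 x 0.03553 = 0.007067 mol; V(LiOH) at equivalence = 0.007067/0.1790 = 0.03948 L.
At equivalence all the acid is converted to C6H5COO-; total volume = 0.03553 + 0.03948 = 0.07501 L, so [C6H5COO-] = 0.007067/0.07501 = 0.09421 M.
Kb = Kw/Ka = 1.0e-14 / 6.3 x 10^-5 = 1.59e-10.
[OH^-] = sqrt(Kb x [C6H5COO-]) = sqrt(1.59e-10 x 0.09421) = 3.87e-6 M.
pOH = 5.41, so pH = 14.00 - 5.41 = 8.59.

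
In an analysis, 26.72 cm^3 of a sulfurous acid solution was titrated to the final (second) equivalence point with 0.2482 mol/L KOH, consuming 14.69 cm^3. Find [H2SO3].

0.0682 M

n(KOH) = 0.2482 x 0.01469 = 0.003646 mol.
At the final (second) equivalence point, 2 mol OH^- react per mol H2SO3, so n(H2SO3) = 0.003646 / 2 = 0.001823 mol.
[H2SO3] = 0.001823 / 0.02672 L = 0.0682 M.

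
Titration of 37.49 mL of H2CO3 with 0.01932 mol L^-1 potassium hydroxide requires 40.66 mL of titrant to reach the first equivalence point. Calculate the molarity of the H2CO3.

n(KOH) = 0.01932 x 0.04066 = 0.0007856 mol.
At the first equivalence point, 1 mol OH^- react per mol H2CO3, so n(H2CO3) = 0.0007856 / 1 = 0.0007856 mol.
[H2CO3] = 0.0007856 / 0.03749 L = 0.0210 M.

0.0210 M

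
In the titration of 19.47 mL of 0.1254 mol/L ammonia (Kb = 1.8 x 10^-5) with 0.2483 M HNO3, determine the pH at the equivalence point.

n(NH3) = 0.1254 x 0.01947 = 0.002442 mol; V(HNO3) at equivalence = 0.002442/0.2483 = 0.009833 L.
At equivalence the base is fully converted to NH4+; total volume = 0.02930 L, so [NH4+] = 0.002442/0.02930 = 0.08332 M.
Ka(NH4+) = Kw/Kb = 1.0e-14 / 1.8 x 10^-5 = 5.56e-10.
[H^+] = sqrt(Ka x [NH4+]) = sqrt(5.56e-10 x 0.08332) = 6.80e-6 M.
pH = -log(6.80e-6) = 5.17.

5.17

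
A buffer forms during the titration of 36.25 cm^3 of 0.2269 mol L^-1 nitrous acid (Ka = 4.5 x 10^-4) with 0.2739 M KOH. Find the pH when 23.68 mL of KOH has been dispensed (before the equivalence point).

Initial n(HNO2) = 0.2269 x 0.03625 = 0.008225 mol.
n(KOH) added = 0.2739 x 0.02368 = 0.006486 mol, converting that many moles of HNO2 to NO2-.
Remaining n(HNO2) = 0.001739 mol; n(NO2-) = 0.006486 mol.
By Henderson-Hasselbalch, pH = pKa + log([A^-]/[HA]) = 3.35 + log(0.006486/0.001739) = 3.35 + (+0.57) = 3.92.

3.92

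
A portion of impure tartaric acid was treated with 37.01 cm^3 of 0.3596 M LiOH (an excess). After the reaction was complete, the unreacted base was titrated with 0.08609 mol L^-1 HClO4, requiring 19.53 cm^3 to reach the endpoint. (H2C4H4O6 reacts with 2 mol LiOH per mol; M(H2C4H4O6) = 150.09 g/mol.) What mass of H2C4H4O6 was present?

0.873 g

Total n(LiOH) added = 0.3596 x 0.03701 = 0.01331 mol.
n(HClO4) used = 0.08609 x 0.01953 = 0.001681 mol, which equals the excess n(LiOH).
So n(LiOH) consumed by the sample = 0.01331 - 0.001681 = 0.01163 mol.
n(H2C4H4O6) = 0.01163 / 2 = 0.005814 mol.
mass = 0.005814 mol x 150.09 g/mol = 0.873 g.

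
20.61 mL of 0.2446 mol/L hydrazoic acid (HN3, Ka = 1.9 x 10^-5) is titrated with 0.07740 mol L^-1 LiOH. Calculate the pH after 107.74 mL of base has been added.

12.41

n(acid) = 0.2446 x 0.02061 = 0.005041 mol; n(LiOH) added = 0.07740 x 0.1077 = 0.008339 mol.
Base is in excess by 0.008339 - 0.005041 = 0.003298 mol in a total volume of 0.1283 L.
[OH^-] = 0.003298/0.1283 = 0.02569 M, so pOH = 1.59 and pH = 14.00 - 1.59 = 12.41.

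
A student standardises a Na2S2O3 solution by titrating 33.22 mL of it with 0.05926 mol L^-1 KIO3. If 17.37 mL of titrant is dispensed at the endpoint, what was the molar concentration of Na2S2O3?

n(KIO3) = 0.05926 x 0.01737 = 0.001029 mol.
From the balanced equation, 1 mol KIO3 reacts with 6 mol Na2S2O3, so n(Na2S2O3) = 0.001029 x 6/1 = 0.006176 mol.
[Na2S2O3] = 0.006176 / 0.03322 L = 0.186 M.

0.186 M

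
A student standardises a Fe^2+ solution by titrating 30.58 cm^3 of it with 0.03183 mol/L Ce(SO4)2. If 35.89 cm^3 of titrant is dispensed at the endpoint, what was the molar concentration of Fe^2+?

0.0374 M

n(Ce(SO4)2) = 0.03183 x 0.03589 = 0.001142 mol.
From the balanced equation, 1 mol Ce(SO4)2 reacts with 1 mol Fe^2+, so n(Fe^2+) = 0.001142 x 1/1 = 0.001142 mol.
[Fe^2+] = 0.001142 / 0.03058 L = 0.0374 M.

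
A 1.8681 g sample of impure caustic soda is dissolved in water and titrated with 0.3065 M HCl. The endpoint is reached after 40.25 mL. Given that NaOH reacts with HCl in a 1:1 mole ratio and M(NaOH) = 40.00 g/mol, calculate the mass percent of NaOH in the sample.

n(HCl) = 0.3065 x 0.04025 = 0.01234 mol.
n(NaOH) = 0.01234 / 1 = 0.01234 mol.
mass of NaOH = 0.01234 x 40.00 = 0.4935 g.
% purity = 0.4935 / 1.8681 x 100 = 26.4%.

26.4%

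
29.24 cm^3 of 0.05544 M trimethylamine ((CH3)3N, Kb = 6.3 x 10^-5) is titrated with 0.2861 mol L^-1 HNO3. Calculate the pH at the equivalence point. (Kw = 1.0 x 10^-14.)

n((CH3)3N) = 0.05544 x 0.02924 = 0.001621 mol; V(HNO3) at equivalence = 0.001621/0.2861 = 0.005666 L.
At equivalence the base is fully converted to (CH3)3NH+; total volume = 0.03491 L, so [(CH3)3NH+] = 0.001621/0.03491 = 0.04644 M.
Ka((CH3)3NH+) = Kw/Kb = 1.0e-14 / 6.3 x 10^-5 = 1.59e-10.
[H^+] = sqrt(Ka x [(CH3)3NH+]) = sqrt(1.59e-10 x 0.04644) = 2.72e-6 M.
pH = -log(2.72e-6) = 5.57.

5.57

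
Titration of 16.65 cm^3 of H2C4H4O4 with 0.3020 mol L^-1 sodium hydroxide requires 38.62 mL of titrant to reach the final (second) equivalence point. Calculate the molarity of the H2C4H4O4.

0.350 M

n(NaOH) = 0.3020 x 0.03862 = 0.01166 mol.
At the final (second) equivalence point, 2 mol OH^- react per mol H2C4H4O4, so n(H2C4H4O4) = 0.01166 / 2 = 0.005832 mol.
[H2C4H4O4] = 0.005832 / 0.01665 L = 0.350 M.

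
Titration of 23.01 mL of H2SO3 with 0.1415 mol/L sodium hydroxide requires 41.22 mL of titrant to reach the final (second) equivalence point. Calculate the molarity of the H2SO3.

0.127 M

n(NaOH) = 0.1415 x 0.04122 = 0.005833 mol.
At the final (second) equivalence point, 2 mol OH^- react per mol H2SO3, so n(H2SO3) = 0.005833 / 2 = 0.002916 mol.
[H2SO3] = 0.002916 / 0.02301 L = 0.127 M.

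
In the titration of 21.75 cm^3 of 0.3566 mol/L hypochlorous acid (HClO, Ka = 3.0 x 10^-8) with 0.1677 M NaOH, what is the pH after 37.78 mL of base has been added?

Initial n(HClO) = 0.3566 x 0.02175 = 0.007756 mol.
n(NaOH) added = 0.1677 x 0.03778 = 0.006336 mol, converting that many moles of HClO to ClO-.
Remaining n(HClO) = 0.001420 mol; n(ClO-) = 0.006336 mol.
By Henderson-Hasselbalch, pH = pKa + log([A^-]/[HA]) = 7.52 + log(0.006336/0.001420) = 7.52 + (+0.65) = 8.17.

8.17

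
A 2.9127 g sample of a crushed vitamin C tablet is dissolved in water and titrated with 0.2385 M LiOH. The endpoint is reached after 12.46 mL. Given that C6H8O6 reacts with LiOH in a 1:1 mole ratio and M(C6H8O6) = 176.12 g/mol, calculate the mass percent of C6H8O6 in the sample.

n(LiOH) = 0.2385 x 0.01246 = 0.002972 mol.
n(C6H8O6) = 0.002972 / 1 = 0.002972 mol.
mass of C6H8O6 = 0.002972 x 176.12 = 0.5234 g.
% purity = 0.5234 / 2.9127 x 100 = 18.0%.

18.0%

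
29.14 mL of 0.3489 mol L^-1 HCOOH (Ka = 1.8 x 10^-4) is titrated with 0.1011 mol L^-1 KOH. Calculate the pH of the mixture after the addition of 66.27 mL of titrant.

Initial n(HCOOH) = 0.3489 x 0.02914 = 0.01017 mol.
n(KOH) added = 0.1011 x 0.06627 = 0.006700 mol, converting that many moles of HCOOH to HCOO-.
Remaining n(HCOOH) = 0.003467 mol; n(HCOO-) = 0.006700 mol.
By Henderson-Hasselbalch, pH = pKa + log([A^-]/[HA]) = 3.74 + log(0.006700/0.003467) = 3.74 + (+0.29) = 4.03.

4.03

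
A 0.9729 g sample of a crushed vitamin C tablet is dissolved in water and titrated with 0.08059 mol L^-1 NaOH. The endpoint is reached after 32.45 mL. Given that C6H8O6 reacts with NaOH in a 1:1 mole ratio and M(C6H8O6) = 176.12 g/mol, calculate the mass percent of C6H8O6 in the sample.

n(NaOH) = 0.08059 x 0.03245 = 0.002615 mol.
n(C6H8O6) = 0.002615 / 1 = 0.002615 mol.
mass of C6H8O6 = 0.002615 x 176.12 = 0.4606 g.
% purity = 0.4606 / 0.9729 x 100 = 47.3%.

47.3%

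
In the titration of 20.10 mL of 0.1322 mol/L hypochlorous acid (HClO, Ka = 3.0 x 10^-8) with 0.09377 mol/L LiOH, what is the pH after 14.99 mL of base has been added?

7.57

Initial n(HClO) = 0.1322 x 0.02010 = 0.002657 mol.
n(LiOH) added = 0.09377 x 0.01499 = 0.001406 mol, converting that many moles of HClO to ClO-.
Remaining n(HClO) = 0.001252 mol; n(ClO-) = 0.001406 mol.
By Henderson-Hasselbalch, pH = pKa + log([A^-]/[HA]) = 7.52 + log(0.001406/0.001252) = 7.52 + (+0.05) = 7.57.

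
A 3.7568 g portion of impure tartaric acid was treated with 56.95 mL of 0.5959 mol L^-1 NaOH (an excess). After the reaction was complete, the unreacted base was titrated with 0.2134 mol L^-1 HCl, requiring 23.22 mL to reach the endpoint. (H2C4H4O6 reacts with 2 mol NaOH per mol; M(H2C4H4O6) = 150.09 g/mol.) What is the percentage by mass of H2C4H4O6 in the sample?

Total n(NaOH) added = 0.5959 x 0.05695 = 0.03394 mol.
n(HCl) used = 0.2134 x 0.02322 = 0.004955 mol, which equals the excess n(NaOH).
So n(NaOH) consumed by the sample = 0.03394 - 0.004955 = 0.02898 mol.
n(H2C4H4O6) = 0.02898 / 2 = 0.01449 mol.
mass H2C4H4O6 = 0.01449 x 150.09 = 2.175 g, so %H2C4H4O6 = 2.175/3.7568 x 100 = 57.9%.

57.9%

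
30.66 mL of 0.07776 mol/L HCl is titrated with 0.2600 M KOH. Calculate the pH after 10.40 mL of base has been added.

n(acid) = 0.07776 x 0.03066 = 0.002384 mol; n(KOH) added = 0.2600 x 0.01040 = 0.002704 mol.
Base is in excess by 0.002704 - 0.002384 = 0.0003199 mol in a total volume of 0.04106 L.
[OH^-] = 0.0003199/0.04106 = 0.007791 M, so pOH = 2.11 and pH = 14.00 - 2.11 = 11.89.

11.89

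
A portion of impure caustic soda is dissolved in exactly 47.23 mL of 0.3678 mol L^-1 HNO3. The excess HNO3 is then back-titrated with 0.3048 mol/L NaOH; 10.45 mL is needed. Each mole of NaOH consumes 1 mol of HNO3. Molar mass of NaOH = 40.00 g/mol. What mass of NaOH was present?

0.567 g

Total n(HNO3) added = 0.3678 x 0.04723 = 0.01737 mol.
n(NaOH) used = 0.3048 x 0.01045 = 0.003185 mol, which equals the excess n(HNO3).
So n(HNO3) consumed by the sample = 0.01737 - 0.003185 = 0.01419 mol.
n(NaOH) = 0.01419 / 1 = 0.01419 mol.
mass = 0.01419 mol x 40.00 g/mol = 0.567 g.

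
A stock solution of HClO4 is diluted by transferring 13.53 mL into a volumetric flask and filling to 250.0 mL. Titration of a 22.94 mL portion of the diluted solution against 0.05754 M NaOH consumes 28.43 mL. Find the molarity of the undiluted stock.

n(NaOH) = 0.05754 x 0.02843 = 0.001636 mol.
n(HClO4) in the aliquot = 0.001636 mol.
[diluted HClO4] = 0.001636 / 0.02294 = 0.07131 M.
Dilution factor = 250.0/13.53 = 18.48, so [stock] = 0.07131 x 18.48 = 1.32 M.

1.32 M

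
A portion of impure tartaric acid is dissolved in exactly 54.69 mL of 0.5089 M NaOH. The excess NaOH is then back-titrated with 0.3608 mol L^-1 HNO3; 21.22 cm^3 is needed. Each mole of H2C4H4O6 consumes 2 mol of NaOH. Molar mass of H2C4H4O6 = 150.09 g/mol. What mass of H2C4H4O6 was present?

1.51 g

Total n(NaOH) added = 0.5089 x 0.05469 = 0.02783 mol.
n(HNO3) used = 0.3608 x 0.02122 = 0.007656 mol, which equals the excess n(NaOH).
So n(NaOH) consumed by the sample = 0.02783 - 0.007656 = 0.02018 mol.
n(H2C4H4O6) = 0.02018 / 2 = 0.01009 mol.
mass = 0.01009 mol x 150.09 g/mol = 1.51 g.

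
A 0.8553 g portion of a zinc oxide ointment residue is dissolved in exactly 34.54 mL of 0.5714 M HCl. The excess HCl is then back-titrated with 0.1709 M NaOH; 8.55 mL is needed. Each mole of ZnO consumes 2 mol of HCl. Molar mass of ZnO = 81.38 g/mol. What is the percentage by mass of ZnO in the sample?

86.9%

Total n(HCl) added = 0.5714 x 0.03454 = 0.01974 mol.
n(NaOH) used = 0.1709 x 0.008550 = 0.001461 mol, which equals the excess n(HCl).
So n(HCl) consumed by the sample = 0.01974 - 0.001461 = 0.01827 mol.
n(ZnO) = 0.01827 / 2 = 0.009137 mol.
mass ZnO = 0.009137 x 81.38 = 0.7436 g, so %ZnO = 0.7436/0.8553 x 100 = 86.9%.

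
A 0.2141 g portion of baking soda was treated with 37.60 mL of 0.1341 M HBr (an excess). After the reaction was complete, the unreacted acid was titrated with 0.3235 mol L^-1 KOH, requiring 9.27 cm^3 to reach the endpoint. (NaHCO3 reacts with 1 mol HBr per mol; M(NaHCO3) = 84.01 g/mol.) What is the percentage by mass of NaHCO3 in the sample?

Total n(HBr) added = 0.1341 x 0.03760 = 0.005042 mol.
n(KOH) used = 0.3235 x 0.009270 = 0.002999 mol, which equals the excess n(HBr).
So n(HBr) consumed by the sample = 0.005042 - 0.002999 = 0.002043 mol.
n(NaHCO3) = 0.002043 / 1 = 0.002043 mol.
mass NaHCO3 = 0.002043 x 84.01 = 0.1717 g, so %NaHCO3 = 0.1717/0.2141 x 100 = 80.2%.

80.2%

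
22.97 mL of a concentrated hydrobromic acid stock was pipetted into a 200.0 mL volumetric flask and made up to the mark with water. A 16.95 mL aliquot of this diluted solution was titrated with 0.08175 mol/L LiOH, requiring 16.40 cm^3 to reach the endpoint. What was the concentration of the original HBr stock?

0.689 M

n(LiOH) = 0.08175 x 0.01640 = 0.001341 mol.
n(HBr) in the aliquot = 0.001341 mol.
[diluted HBr] = 0.001341 / 0.01695 = 0.07910 M.
Dilution factor = 200.0/22.97 = 8.707, so [stock] = 0.07910 x 8.707 = 0.689 M.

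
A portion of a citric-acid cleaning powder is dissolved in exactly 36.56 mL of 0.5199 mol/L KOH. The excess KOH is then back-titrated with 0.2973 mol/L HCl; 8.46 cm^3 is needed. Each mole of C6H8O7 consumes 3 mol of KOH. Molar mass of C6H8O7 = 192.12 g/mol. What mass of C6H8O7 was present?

1.06 g

Total n(KOH) added = 0.5199 x 0.03656 = 0.01901 mol.
n(HCl) used = 0.2973 x 0.008460 = 0.002515 mol, which equals the excess n(KOH).
So n(KOH) consumed by the sample = 0.01901 - 0.002515 = 0.01649 mol.
n(C6H8O7) = 0.01649 / 3 = 0.005497 mol.
mass = 0.005497 mol x 192.12 g/mol = 1.06 g.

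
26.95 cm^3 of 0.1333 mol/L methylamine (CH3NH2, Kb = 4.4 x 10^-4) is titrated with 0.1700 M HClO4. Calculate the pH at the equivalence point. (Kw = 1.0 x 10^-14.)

n(CH3NH2) = 0.1333 x 0.02695 = 0.003592 mol; V(HClO4) at equivalence = 0.003592/0.1700 = 0.02113 L.
At equivalence the base is fully converted to CH3NH3+; total volume = 0.04808 L, so [CH3NH3+] = 0.003592/0.04808 = 0.07471 M.
Ka(CH3NH3+) = Kw/Kb = 1.0e-14 / 4.4 x 10^-4 = 2.27e-11.
[H^+] = sqrt(Ka x [CH3NH3+]) = sqrt(2.27e-11 x 0.07471) = 1.30e-6 M.
pH = -log(1.30e-6) = 5.89.

5.89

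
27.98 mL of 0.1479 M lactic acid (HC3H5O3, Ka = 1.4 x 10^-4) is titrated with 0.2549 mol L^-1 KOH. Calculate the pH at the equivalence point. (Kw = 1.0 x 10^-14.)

8.41

n(HC3H5O3) = 0.1479 x 0.02798 = 0.004138 mol; V(KOH) at equivalence = 0.004138/0.2549 = 0.01623 L.
At equivalence all the acid is converted to C3H5O3-; total volume = 0.02798 + 0.01623 = 0.04421 L, so [C3H5O3-] = 0.004138/0.04421 = 0.09359 M.
Kb = Kw/Ka = 1.0e-14 / 1.4 x 10^-4 = 7.14e-11.
[OH^-] = sqrt(Kb x [C3H5O3-]) = sqrt(7.14e-11 x 0.09359) = 2.59e-6 M.
pOH = 5.59, so pH = 14.00 - 5.59 = 8.41.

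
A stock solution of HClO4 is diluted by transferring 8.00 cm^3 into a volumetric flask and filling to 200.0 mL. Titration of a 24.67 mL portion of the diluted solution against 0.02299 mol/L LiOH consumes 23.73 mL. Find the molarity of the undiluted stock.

0.553 M

n(LiOH) = 0.02299 x 0.02373 = 0.0005456 mol.
n(HClO4) in the aliquot = 0.0005456 mol.
[diluted HClO4] = 0.0005456 / 0.02467 = 0.02211 M.
Dilution factor = 200.0/8.000 = 25.00, so [stock] = 0.02211 x 25.00 = 0.553 M.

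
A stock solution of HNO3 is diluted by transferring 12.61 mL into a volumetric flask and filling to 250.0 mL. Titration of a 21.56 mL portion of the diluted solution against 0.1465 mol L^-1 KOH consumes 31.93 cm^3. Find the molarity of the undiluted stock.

4.30 M

n(KOH) = 0.1465 x 0.03193 = 0.004678 mol.
n(HNO3) in the aliquot = 0.004678 mol.
[diluted HNO3] = 0.004678 / 0.02156 = 0.2170 M.
Dilution factor = 250.0/12.61 = 19.83, so [stock] = 0.2170 x 19.83 = 4.30 M.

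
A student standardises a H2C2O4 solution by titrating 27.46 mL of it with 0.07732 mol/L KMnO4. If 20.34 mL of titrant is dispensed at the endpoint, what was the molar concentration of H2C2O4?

n(KMnO4) = 0.07732 x 0.02034 = 0.001573 mol.
From the balanced equation, 2 mol KMnO4 reacts with 5 mol H2C2O4, so n(H2C2O4) = 0.001573 x 5/2 = 0.003932 mol.
[H2C2O4] = 0.003932 / 0.02746 L = 0.143 M.

0.143 M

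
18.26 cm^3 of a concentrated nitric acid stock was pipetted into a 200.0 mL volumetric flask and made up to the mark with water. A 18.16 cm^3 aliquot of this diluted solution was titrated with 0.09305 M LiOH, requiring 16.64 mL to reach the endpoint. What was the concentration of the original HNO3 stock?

0.934 M

n(LiOH) = 0.09305 x 0.01664 = 0.001548 mol.
n(HNO3) in the aliquot = 0.001548 mol.
[diluted HNO3] = 0.001548 / 0.01816 = 0.08526 M.
Dilution factor = 200.0/18.26 = 10.95, so [stock] = 0.08526 x 10.95 = 0.934 M.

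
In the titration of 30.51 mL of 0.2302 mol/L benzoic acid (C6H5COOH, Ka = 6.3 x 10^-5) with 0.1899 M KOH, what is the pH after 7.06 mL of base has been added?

3.57

Initial n(C6H5COOH) = 0.2302 x 0.03051 = 0.007023 mol.
n(KOH) added = 0.1899 x 0.007060 = 0.001341 mol, converting that many moles of C6H5COOH to C6H5COO-.
Remaining n(C6H5COOH) = 0.005683 mol; n(C6H5COO-) = 0.001341 mol.
By Henderson-Hasselbalch, pH = pKa + log([A^-]/[HA]) = 4.20 + log(0.001341/0.005683) = 4.20 + (-0.63) = 3.57.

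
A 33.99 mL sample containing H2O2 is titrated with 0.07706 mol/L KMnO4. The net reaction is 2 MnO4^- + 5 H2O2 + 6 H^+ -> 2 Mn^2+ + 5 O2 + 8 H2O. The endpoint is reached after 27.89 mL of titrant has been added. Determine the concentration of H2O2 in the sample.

0.158 M

n(KMnO4) = 0.07706 x 0.02789 = 0.002149 mol.
From the balanced equation, 2 mol KMnO4 reacts with 5 mol H2O2, so n(H2O2) = 0.002149 x 5/2 = 0.005373 mol.
[H2O2] = 0.005373 / 0.03399 L = 0.158 M.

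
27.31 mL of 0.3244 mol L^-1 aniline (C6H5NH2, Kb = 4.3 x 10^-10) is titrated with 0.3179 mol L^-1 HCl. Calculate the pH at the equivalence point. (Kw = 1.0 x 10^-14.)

n(C6H5NH2) = 0.3244 x 0.02731 = 0.008859 mol; V(HCl) at equivalence = 0.008859/0.3179 = 0.02787 L.
At equivalence the base is fully converted to C6H5NH3+; total volume = 0.05518 L, so [C6H5NH3+] = 0.008859/0.05518 = 0.1606 M.
Ka(C6H5NH3+) = Kw/Kb = 1.0e-14 / 4.3 x 10^-10 = 2.33e-5.
[H^+] = sqrt(Ka x [C6H5NH3+]) = sqrt(2.33e-5 x 0.1606) = 0.00193 M.
pH = -log(0.00193) = 2.71.

2.71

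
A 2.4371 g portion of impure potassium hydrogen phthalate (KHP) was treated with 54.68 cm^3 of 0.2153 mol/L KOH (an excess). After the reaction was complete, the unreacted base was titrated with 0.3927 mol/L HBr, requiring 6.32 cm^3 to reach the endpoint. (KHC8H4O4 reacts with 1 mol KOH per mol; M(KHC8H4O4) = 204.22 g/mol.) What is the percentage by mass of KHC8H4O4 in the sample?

77.9%

Total n(KOH) added = 0.2153 x 0.05468 = 0.01177 mol.
n(HBr) used = 0.3927 x 0.006320 = 0.002482 mol, which equals the excess n(KOH).
So n(KOH) consumed by the sample = 0.01177 - 0.002482 = 0.009291 mol.
n(KHC8H4O4) = 0.009291 / 1 = 0.009291 mol.
mass KHC8H4O4 = 0.009291 x 204.22 = 1.897 g, so %KHC8H4O4 = 1.897/2.4371 x 100 = 77.9%.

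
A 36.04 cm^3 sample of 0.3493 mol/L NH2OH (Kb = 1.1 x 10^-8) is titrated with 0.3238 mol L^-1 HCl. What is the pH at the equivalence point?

3.41

n(NH2OH) = 0.3493 x 0.03604 = 0.01259 mol; V(HCl) at equivalence = 0.01259/0.3238 = 0.03888 L.
At equivalence the base is fully converted to NH3OH+; total volume = 0.07492 L, so [NH3OH+] = 0.01259/0.07492 = 0.1680 M.
Ka(NH3OH+) = Kw/Kb = 1.0e-14 / 1.1 x 10^-8 = 9.09e-7.
[H^+] = sqrt(Ka x [NH3OH+]) = sqrt(9.09e-7 x 0.1680) = 0.000391 M.
pH = -log(0.000391) = 3.41.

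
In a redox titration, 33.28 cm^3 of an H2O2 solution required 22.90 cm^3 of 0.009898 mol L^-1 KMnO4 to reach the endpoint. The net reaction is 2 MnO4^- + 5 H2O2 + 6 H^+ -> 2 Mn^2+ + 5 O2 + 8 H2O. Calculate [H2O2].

n(KMnO4) = 0.009898 x 0.02290 = 0.0002267 mol.
From the balanced equation, 2 mol KMnO4 reacts with 5 mol H2O2, so n(H2O2) = 0.0002267 x 5/2 = 0.0005667 mol.
[H2O2] = 0.0005667 / 0.03328 L = 0.0170 M.

0.0170 M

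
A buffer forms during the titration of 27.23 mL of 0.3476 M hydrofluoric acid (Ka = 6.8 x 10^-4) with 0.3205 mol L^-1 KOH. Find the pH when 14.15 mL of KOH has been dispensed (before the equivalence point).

3.13

Initial n(HF) = 0.3476 x 0.02723 = 0.009465 mol.
n(KOH) added = 0.3205 x 0.01415 = 0.004535 mol, converting that many moles of HF to F-.
Remaining n(HF) = 0.004930 mol; n(F-) = 0.004535 mol.
By Henderson-Hasselbalch, pH = pKa + log([A^-]/[HA]) = 3.17 + log(0.004535/0.004930) = 3.17 + (-0.04) = 3.13.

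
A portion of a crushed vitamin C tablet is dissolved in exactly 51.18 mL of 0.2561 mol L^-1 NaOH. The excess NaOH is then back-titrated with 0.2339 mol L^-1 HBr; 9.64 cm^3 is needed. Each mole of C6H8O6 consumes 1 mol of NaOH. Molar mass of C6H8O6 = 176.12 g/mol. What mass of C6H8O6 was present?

Total n(NaOH) added = 0.2561 x 0.05118 = 0.01311 mol.
n(HBr) used = 0.2339 x 0.009640 = 0.002255 mol, which equals the excess n(NaOH).
So n(NaOH) consumed by the sample = 0.01311 - 0.002255 = 0.01085 mol.
n(C6H8O6) = 0.01085 / 1 = 0.01085 mol.
mass = 0.01085 mol x 176.12 g/mol = 1.91 g.

1.91 g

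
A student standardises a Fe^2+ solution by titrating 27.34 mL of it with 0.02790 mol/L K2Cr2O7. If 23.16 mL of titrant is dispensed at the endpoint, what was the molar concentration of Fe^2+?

n(K2Cr2O7) = 0.02790 x 0.02316 = 0.0006462 mol.
From the balanced equation, 1 mol K2Cr2O7 reacts with 6 mol Fe^2+, so n(Fe^2+) = 0.0006462 x 6/1 = 0.003877 mol.
[Fe^2+] = 0.003877 / 0.02734 L = 0.142 M.

0.142 M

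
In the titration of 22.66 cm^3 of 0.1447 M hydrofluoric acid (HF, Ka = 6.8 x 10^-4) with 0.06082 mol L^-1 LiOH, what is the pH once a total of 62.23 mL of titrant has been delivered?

11.78

n(acid) = 0.1447 x 0.02266 = 0.003279 mol; n(LiOH) added = 0.06082 x 0.06223 = 0.003785 mol.
Base is in excess by 0.003785 - 0.003279 = 0.0005059 mol in a total volume of 0.08489 L.
[OH^-] = 0.0005059/0.08489 = 0.005960 M, so pOH = 2.22 and pH = 14.00 - 2.22 = 11.78.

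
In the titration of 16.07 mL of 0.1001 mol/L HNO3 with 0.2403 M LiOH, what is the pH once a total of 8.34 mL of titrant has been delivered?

12.21

n(acid) = 0.1001 x 0.01607 = 0.001609 mol; n(LiOH) added = 0.2403 x 0.008340 = 0.002004 mol.
Base is in excess by 0.002004 - 0.001609 = 0.0003955 mol in a total volume of 0.02441 L.
[OH^-] = 0.0003955/0.02441 = 0.01620 M, so pOH = 1.79 and pH = 14.00 - 1.79 = 12.21.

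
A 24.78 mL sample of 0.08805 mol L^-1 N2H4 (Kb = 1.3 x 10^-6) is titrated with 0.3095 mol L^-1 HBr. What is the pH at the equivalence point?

4.64

n(N2H4) = 0.08805 x 0.02478 = 0.002182 mol; V(HBr) at equivalence = 0.002182/0.3095 = 0.007050 L.
At equivalence the base is fully converted to N2H5+; total volume = 0.03183 L, so [N2H5+] = 0.002182/0.03183 = 0.06855 M.
Ka(N2H5+) = Kw/Kb = 1.0e-14 / 1.3 x 10^-6 = 7.69e-9.
[H^+] = sqrt(Ka x [N2H5+]) = sqrt(7.69e-9 x 0.06855) = 2.30e-5 M.
pH = -log(2.30e-5) = 4.64.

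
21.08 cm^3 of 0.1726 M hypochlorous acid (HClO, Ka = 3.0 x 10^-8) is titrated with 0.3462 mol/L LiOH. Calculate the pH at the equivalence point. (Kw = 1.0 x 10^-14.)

n(HClO) = 0.1726 x 0.02108 = 0.003638 mol; V(LiOH) at equivalence = 0.003638/0.3462 = 0.01051 L.
At equivalence all the acid is converted to ClO-; total volume = 0.02108 + 0.01051 = 0.03159 L, so [ClO-] = 0.003638/0.03159 = 0.1152 M.
Kb = Kw/Ka = 1.0e-14 / 3.0 x 10^-8 = 3.33e-7.
[OH^-] = sqrt(Kb x [ClO-]) = sqrt(3.33e-7 x 0.1152) = 0.000196 M.
pOH = 3.71, so pH = 14.00 - 3.71 = 10.29.

10.29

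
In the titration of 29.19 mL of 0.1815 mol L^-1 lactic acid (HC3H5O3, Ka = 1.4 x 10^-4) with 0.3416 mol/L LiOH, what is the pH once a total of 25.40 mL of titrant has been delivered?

n(acid) = 0.1815 x 0.02919 = 0.005298 mol; n(LiOH) added = 0.3416 x 0.02540 = 0.008677 mol.
Base is in excess by 0.008677 - 0.005298 = 0.003379 mol in a total volume of 0.05459 L.
[OH^-] = 0.003379/0.05459 = 0.06189 M, so pOH = 1.21 and pH = 14.00 - 1.21 = 12.79.

12.79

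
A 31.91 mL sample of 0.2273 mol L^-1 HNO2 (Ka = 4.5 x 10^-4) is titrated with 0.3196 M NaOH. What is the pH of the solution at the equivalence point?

8.24

n(HNO2) = 0.2273 x 0.03191 = 0.007253 mol; V(NaOH) at equivalence = 0.007253/0.3196 = 0.02269 L.
At equivalence all the acid is converted to NO2-; total volume = 0.03191 + 0.02269 = 0.05460 L, so [NO2-] = 0.007253/0.05460 = 0.1328 M.
Kb = Kw/Ka = 1.0e-14 / 4.5 x 10^-4 = 2.22e-11.
[OH^-] = sqrt(Kb x [NO2-]) = sqrt(2.22e-11 x 0.1328) = 1.72e-6 M.
pOH = 5.76, so pH = 14.00 - 5.76 = 8.24.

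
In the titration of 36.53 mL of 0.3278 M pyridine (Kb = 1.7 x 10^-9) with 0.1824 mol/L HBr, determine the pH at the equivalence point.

3.08

n(C5H5N) = 0.3278 x 0.03653 = 0.01197 mol; V(HBr) at equivalence = 0.01197/0.1824 = 0.06565 L.
At equivalence the base is fully converted to C5H5NH+; total volume = 0.1022 L, so [C5H5NH+] = 0.01197/0.1022 = 0.1172 M.
Ka(C5H5NH+) = Kw/Kb = 1.0e-14 / 1.7 x 10^-9 = 5.88e-6.
[H^+] = sqrt(Ka x [C5H5NH+]) = sqrt(5.88e-6 x 0.1172) = 0.000830 M.
pH = -log(0.000830) = 3.08.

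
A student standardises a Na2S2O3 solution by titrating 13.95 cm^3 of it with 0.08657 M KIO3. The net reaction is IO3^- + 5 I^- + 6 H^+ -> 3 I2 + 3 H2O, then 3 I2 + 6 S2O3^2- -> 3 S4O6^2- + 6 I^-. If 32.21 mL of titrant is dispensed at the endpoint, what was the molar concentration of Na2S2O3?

n(KIO3) = 0.08657 x 0.03221 = 0.002788 mol.
From the balanced equation, 1 mol KIO3 reacts with 6 mol Na2S2O3, so n(Na2S2O3) = 0.002788 x 6/1 = 0.01673 mol.
[Na2S2O3] = 0.01673 / 0.01395 L = 1.20 M.

1.20 M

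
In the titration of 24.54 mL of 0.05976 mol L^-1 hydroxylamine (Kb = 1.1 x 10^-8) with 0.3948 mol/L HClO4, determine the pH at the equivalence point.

n(NH2OH) = 0.05976 x 0.02454 = 0.001467 mol; V(HClO4) at equivalence = 0.001467/0.3948 = 0.003715 L.
At equivalence the base is fully converted to NH3OH+; total volume = 0.02825 L, so [NH3OH+] = 0.001467/0.02825 = 0.05190 M.
Ka(NH3OH+) = Kw/Kb = 1.0e-14 / 1.1 x 10^-8 = 9.09e-7.
[H^+] = sqrt(Ka x [NH3OH+]) = sqrt(9.09e-7 x 0.05190) = 0.000217 M.
pH = -log(0.000217) = 3.66.

3.66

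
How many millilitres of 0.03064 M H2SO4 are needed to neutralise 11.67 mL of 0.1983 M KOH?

n(KOH) = 0.1983 mol/L x 0.01167 L = 0.002314 mol.
The neutralisation is 2 KOH : 1 H2SO4, so n(H2SO4) = 0.002314 x 1/2 = 0.001157 mol.
V(H2SO4) = 0.001157 / 0.03064 = 0.03776 L = 37.8 mL.

37.8 mL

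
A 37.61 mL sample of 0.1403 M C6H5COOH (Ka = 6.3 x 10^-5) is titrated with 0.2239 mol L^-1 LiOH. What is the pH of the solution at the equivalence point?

8.57

n(C6H5COOH) = 0.1403 x 0.03761 = 0.005277 mol; V(LiOH) at equivalence = 0.005277/0.2239 = 0.02357 L.
At equivalence all the acid is converted to C6H5COO-; total volume = 0.03761 + 0.02357 = 0.06118 L, so [C6H5COO-] = 0.005277/0.06118 = 0.08625 M.
Kb = Kw/Ka = 1.0e-14 / 6.3 x 10^-5 = 1.59e-10.
[OH^-] = sqrt(Kb x [C6H5COO-]) = sqrt(1.59e-10 x 0.08625) = 3.70e-6 M.
pOH = 5.43, so pH = 14.00 - 5.43 = 8.57.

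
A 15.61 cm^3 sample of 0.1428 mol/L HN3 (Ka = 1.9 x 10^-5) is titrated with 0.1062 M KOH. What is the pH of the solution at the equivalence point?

n(HN3) = 0.1428 x 0.01561 = 0.002229 mol; V(KOH) at equivalence = 0.002229/0.1062 = 0.02099 L.
At equivalence all the acid is converted to N3-; total volume = 0.01561 + 0.02099 = 0.03660 L, so [N3-] = 0.002229/0.03660 = 0.06091 M.
Kb = Kw/Ka = 1.0e-14 / 1.9 x 10^-5 = 5.26e-10.
[OH^-] = sqrt(Kb x [N3-]) = sqrt(5.26e-10 x 0.06091) = 5.66e-6 M.
pOH = 5.25, so pH = 14.00 - 5.25 = 8.75.

8.75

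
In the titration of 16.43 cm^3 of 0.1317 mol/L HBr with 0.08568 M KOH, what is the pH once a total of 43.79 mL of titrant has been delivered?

12.42

n(acid) = 0.1317 x 0.01643 = 0.002164 mol; n(KOH) added = 0.08568 x 0.04379 = 0.003752 mol.
Base is in excess by 0.003752 - 0.002164 = 0.001588 mol in a total volume of 0.06022 L.
[OH^-] = 0.001588/0.06022 = 0.02637 M, so pOH = 1.58 and pH = 14.00 - 1.58 = 12.42.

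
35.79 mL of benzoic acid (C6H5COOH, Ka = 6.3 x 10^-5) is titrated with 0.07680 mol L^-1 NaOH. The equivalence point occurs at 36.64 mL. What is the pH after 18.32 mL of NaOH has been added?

4.20

18.32 mL is exactly half the equivalence volume (36.64/2), i.e. the half-equivalence point.
There, n(HA) = n(A^-), so pH = pKa = -log(6.3 x 10^-5) = 4.20.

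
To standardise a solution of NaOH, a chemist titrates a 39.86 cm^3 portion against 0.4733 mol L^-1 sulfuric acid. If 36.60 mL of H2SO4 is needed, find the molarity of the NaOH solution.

n(H2SO4) delivered = 0.4733 x 0.03660 = 0.01732 mol.
The reaction is 2 NaOH + 1 H2SO4, so n(NaOH) = 0.01732 x 2/1 = 0.03465 mol.
[NaOH] = 0.03465 mol / 0.03986 L = 0.869 M.

0.869 M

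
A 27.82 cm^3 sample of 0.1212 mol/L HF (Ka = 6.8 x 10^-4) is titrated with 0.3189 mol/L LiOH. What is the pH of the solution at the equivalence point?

n(HF) = 0.1212 x 0.02782 = 0.003372 mol; V(LiOH) at equivalence = 0.003372/0.3189 = 0.01057 L.
At equivalence all the acid is converted to F-; total volume = 0.02782 + 0.01057 = 0.03839 L, so [F-] = 0.003372/0.03839 = 0.08782 M.
Kb = Kw/Ka = 1.0e-14 / 6.8 x 10^-4 = 1.47e-11.
[OH^-] = sqrt(Kb x [F-]) = sqrt(1.47e-11 x 0.08782) = 1.14e-6 M.
pOH = 5.94, so pH = 14.00 - 5.94 = 8.06.

8.06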